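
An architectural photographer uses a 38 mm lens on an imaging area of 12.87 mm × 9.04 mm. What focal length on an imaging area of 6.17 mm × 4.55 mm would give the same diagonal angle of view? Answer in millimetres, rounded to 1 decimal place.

18.5 mm

Sensor diagonal = √(12.87² + 9.04²) = √247.3585 ≈ 15.7276 mm.
Sensor diagonal = √(6.17² + 4.55²) = √58.7714 ≈ 7.6663 mm.
Equal angle of view means equal diagonal/f ratio, so f₂ = f₁ · (diagonal₂/diagonal₁) = 38 × 7.6663/15.7276.
f₂ = 38 × 0.48744 ≈ 18.523 mm.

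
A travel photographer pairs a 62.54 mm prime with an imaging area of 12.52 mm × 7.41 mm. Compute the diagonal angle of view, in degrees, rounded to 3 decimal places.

Sensor diagonal = √(12.52² + 7.41²) = √211.6585 ≈ 14.5485 mm.
Angle of view α = 2·arctan(d/2f) with d = 14.5485 mm and f = 62.54 mm.
d/2f = 0.11631; arctan(0.11631) ≈ 6.6345°, so α ≈ 13.2689°.

13.269°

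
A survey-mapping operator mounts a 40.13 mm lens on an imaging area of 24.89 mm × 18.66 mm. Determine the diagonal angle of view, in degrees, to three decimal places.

42.372°

Sensor diagonal = √(24.89² + 18.66²) = √967.7077 ≈ 31.1080 mm.
Angle of view α = 2·arctan(d/2f) with d = 31.1080 mm and f = 40.13 mm.
d/2f = 0.38759; arctan(0.38759) ≈ 21.1858°, so α ≈ 42.3717°.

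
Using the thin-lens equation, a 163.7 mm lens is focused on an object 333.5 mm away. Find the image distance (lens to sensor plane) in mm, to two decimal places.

1/dᵢ = 1/f − 1/dₒ = 1/163.7 − 1/333.5 = 0.0031102 mm⁻¹.
dᵢ = 1/0.0031102 ≈ 321.5191 mm.

321.52 mm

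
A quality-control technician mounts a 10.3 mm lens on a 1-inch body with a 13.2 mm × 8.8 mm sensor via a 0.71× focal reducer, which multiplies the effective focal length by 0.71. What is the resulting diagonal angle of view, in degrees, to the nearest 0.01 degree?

94.65°

Effective focal length f = 10.3 × 0.71 = 7.313 mm.
Sensor diagonal = √(13.2² + 8.8²) = √251.6800 ≈ 15.8644 mm.
α = 2·arctan(15.864 / (2 × 7.313)) = 2·arctan(1.08467) ≈ 94.6518°.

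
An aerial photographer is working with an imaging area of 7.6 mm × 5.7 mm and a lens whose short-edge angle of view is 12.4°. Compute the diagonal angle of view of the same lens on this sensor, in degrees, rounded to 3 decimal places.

From the short-edge AOV: f = 5.7 / (2·tan(6.2°)) = 5.7 / 0.21727 ≈ 26.2347 mm.
Sensor diagonal = √(7.6² + 5.7²) = √90.2500 ≈ 9.5000 mm.
Diagonal AOV = 2·arctan(9.5000 / (2 × 26.2347)) = 2·arctan(0.18106) ≈ 20.5254°.

20.525°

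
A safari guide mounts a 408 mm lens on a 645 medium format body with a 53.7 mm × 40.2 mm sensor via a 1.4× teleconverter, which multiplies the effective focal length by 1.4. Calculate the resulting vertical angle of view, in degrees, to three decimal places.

4.031°

Effective focal length f = 408 × 1.4 = 571.2 mm.
α = 2·arctan(40.2 / (2 × 571.2)) = 2·arctan(0.03519) ≈ 4.0307°.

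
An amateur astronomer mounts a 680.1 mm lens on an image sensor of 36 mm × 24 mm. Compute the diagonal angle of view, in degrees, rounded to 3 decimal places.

Sensor diagonal = √(36² + 24²) = √1872.0000 ≈ 43.2666 mm.
Angle of view α = 2·arctan(d/2f) with d = 43.2666 mm and f = 680.1 mm.
d/2f = 0.03181; arctan(0.03181) ≈ 1.8219°, so α ≈ 3.6438°.

3.644°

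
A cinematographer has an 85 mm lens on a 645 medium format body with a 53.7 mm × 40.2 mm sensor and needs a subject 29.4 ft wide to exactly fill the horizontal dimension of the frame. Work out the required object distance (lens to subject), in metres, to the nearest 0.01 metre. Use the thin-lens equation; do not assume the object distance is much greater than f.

W: 29.4 ft × 304.8 mm/ft = 8961.12 mm.
Magnification m = w/W = dᵢ/dₒ; combined with 1/f = 1/dₒ + 1/dᵢ this gives dₒ = f·(1 + W/w).
dₒ = 85 mm × (1 + 8961.12/53.7) = 85 × 167.8737 ≈ 14269.268 mm = 14.2693 m.

14.27 m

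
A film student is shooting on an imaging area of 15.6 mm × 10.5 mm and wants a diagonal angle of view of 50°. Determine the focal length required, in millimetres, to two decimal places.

20.16 mm

Sensor diagonal = √(15.6² + 10.5²) = √353.6100 ≈ 18.8045 mm.
From α = 2·arctan(d/2f) we get f = d / (2·tan(α/2)).
With d = 18.8045 mm and α/2 = 25°, tan(α/2) ≈ 0.46631, so f ≈ 18.8045 / 0.93262 ≈ 20.1632 mm.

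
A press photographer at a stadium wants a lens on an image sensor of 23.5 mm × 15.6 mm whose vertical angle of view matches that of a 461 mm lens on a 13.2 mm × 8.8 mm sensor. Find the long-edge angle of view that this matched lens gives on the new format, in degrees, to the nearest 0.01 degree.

1.65°

Equal vertical AOV ⇒ f₂ = f₁ · 15.6/8.8 = 461 × 1.77273 ≈ 817.2273 mm.
Long-edge AOV on the new format = 2·arctan(23.5 / (2 × 817.2273)) = 2·arctan(0.01438) ≈ 1.6475°.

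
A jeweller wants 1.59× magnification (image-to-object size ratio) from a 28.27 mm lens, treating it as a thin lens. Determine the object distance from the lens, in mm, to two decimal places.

46.05 mm

With m = dᵢ/dₒ and 1/f = 1/dₒ + 1/dᵢ, substituting dᵢ = m·dₒ gives 1/f = (1 + 1/m)/dₒ, hence dₒ = f·(1 + 1/m).
dₒ = 28.27 × (1 + 1/1.59) = 28.27 × 1.62893 ≈ 46.050 mm.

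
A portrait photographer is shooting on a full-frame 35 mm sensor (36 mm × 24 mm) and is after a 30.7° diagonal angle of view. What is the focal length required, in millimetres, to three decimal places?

Sensor diagonal = √(36² + 24²) = √1872.0000 ≈ 43.2666 mm.
From α = 2·arctan(d/2f) we get f = d / (2·tan(α/2)).
With d = 43.2666 mm and α/2 = 15.35°, tan(α/2) ≈ 0.27451, so f ≈ 43.2666 / 0.54901 ≈ 78.8078 mm.

78.808 mm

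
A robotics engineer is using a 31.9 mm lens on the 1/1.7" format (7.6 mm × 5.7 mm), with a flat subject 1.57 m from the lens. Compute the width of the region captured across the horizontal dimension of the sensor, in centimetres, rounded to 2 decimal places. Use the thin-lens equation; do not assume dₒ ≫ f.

36.64 cm

dₒ: 1.57 m = 1570 mm.
Similar triangles through the lens centre give W/dₒ = w/dᵢ; with 1/f = 1/dₒ + 1/dᵢ this gives W = w·(dₒ − f)/f.
W = 7.6 mm × (1570 − 31.9) / 31.9 = 7.6 × 48.2163 ≈ 366.444 mm = 36.6444 cm.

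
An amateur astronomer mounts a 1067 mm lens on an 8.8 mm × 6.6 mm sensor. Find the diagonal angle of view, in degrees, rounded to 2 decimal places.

Sensor diagonal = √(8.8² + 6.6²) = √121.0000 ≈ 11.0000 mm.
Angle of view α = 2·arctan(d/2f) with d = 11.0000 mm and f = 1067 mm.
d/2f = 0.00515; arctan(0.00515) ≈ 0.2953°, so α ≈ 0.5907°.

0.59°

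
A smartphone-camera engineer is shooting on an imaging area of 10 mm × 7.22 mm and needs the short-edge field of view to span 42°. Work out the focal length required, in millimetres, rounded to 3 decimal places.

9.404 mm

From α = 2·arctan(h/2f) we get f = h / (2·tan(α/2)).
With h = 7.22 mm and α/2 = 21°, tan(α/2) ≈ 0.38386, so f ≈ 7.22 / 0.76773 ≈ 9.4044 mm.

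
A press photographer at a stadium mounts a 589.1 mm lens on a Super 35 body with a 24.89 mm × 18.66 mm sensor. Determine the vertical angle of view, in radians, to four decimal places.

0.0317 rad

Angle of view α = 2·arctan(h/2f) with h = 18.66 mm and f = 589.1 mm.
h/2f = 0.01584; arctan(0.01584) ≈ 0.0158 rad, so α ≈ 0.0317 rad.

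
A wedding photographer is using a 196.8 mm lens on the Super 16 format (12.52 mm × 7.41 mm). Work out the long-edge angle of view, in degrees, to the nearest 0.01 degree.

3.64°

Angle of view α = 2·arctan(w/2f) with w = 12.52 mm and f = 196.8 mm.
w/2f = 0.03181; arctan(0.03181) ≈ 1.8219°, so α ≈ 3.6438°.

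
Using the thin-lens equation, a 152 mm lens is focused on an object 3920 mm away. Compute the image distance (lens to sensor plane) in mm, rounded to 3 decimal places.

158.132 mm

1/dᵢ = 1/f − 1/dₒ = 1/152 − 1/3920 = 0.0063238 mm⁻¹.
dᵢ = 1/0.0063238 ≈ 158.1316 mm.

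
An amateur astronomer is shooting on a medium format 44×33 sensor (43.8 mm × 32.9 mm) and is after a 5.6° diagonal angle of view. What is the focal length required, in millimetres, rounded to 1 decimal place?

560.0 mm

Sensor diagonal = √(43.8² + 32.9²) = √3000.8500 ≈ 54.7800 mm.
From α = 2·arctan(d/2f) we get f = d / (2·tan(α/2)).
With d = 54.7800 mm and α/2 = 2.8°, tan(α/2) ≈ 0.04891, so f ≈ 54.7800 / 0.09782 ≈ 560.0294 mm.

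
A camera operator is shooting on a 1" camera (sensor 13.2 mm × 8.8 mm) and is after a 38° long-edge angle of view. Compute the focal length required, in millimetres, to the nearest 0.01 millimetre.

19.17 mm

From α = 2·arctan(w/2f) we get f = w / (2·tan(α/2)).
With w = 13.2 mm and α/2 = 19°, tan(α/2) ≈ 0.34433, so f ≈ 13.2 / 0.68866 ≈ 19.1678 mm.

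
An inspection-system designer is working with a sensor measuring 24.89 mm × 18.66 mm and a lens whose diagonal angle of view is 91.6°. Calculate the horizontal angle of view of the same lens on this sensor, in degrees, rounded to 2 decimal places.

Sensor diagonal = √(24.89² + 18.66²) = √967.7077 ≈ 31.1080 mm.
From the diagonal AOV: f = 31.1080 / (2·tan(45.8°)) = 31.1080 / 2.05665 ≈ 15.1256 mm.
Horizontal AOV = 2·arctan(24.89 / (2 × 15.1256)) = 2·arctan(0.82278) ≈ 78.8935°.

78.89°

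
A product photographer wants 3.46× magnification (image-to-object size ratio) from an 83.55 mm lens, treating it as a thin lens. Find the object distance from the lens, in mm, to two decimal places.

With m = dᵢ/dₒ and 1/f = 1/dₒ + 1/dᵢ, substituting dᵢ = m·dₒ gives 1/f = (1 + 1/m)/dₒ, hence dₒ = f·(1 + 1/m).
dₒ = 83.55 × (1 + 1/3.46) = 83.55 × 1.28902 ≈ 107.697 mm.

107.70 mm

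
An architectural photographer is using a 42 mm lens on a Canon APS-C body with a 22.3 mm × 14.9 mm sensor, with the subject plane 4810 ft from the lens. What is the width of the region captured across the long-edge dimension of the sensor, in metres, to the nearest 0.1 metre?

dₒ: 4810 ft × 304.8 mm/ft = 1466087.95 mm.
Similar triangles through the lens centre give W/dₒ = w/dᵢ; with 1/f = 1/dₒ + 1/dᵢ this gives W = w·(dₒ − f)/f.
W = 22.3 mm × (1.46609e+06 − 42) / 42 = 22.3 × 34905.8560 ≈ 778400.589 mm = 778.401 m.

778.4 m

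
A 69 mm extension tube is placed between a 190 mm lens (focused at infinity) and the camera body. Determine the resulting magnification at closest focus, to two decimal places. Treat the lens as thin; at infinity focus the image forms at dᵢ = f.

0.36×

The tube moves the image plane from f to f + e, so dᵢ = 190 + 69 = 259 mm. Focus is achieved when 1/f = 1/dₒ + 1/dᵢ, giving dₒ = 1/(1/f − 1/(f+e)).
Magnification m = dᵢ/dₒ = (f+e)·(1/f − 1/(f+e)) = e/f = 69/190 ≈ 0.3632.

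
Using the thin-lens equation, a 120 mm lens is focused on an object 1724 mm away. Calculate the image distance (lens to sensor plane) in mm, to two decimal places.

128.98 mm

1/dᵢ = 1/f − 1/dₒ = 1/120 − 1/1724 = 0.0077533 mm⁻¹.
dᵢ = 1/0.0077533 ≈ 128.9776 mm.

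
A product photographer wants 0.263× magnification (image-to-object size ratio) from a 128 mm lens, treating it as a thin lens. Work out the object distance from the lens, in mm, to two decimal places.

With m = dᵢ/dₒ and 1/f = 1/dₒ + 1/dᵢ, substituting dᵢ = m·dₒ gives 1/f = (1 + 1/m)/dₒ, hence dₒ = f·(1 + 1/m).
dₒ = 128 × (1 + 1/0.263) = 128 × 4.80228 ≈ 614.692 mm.

614.69 mm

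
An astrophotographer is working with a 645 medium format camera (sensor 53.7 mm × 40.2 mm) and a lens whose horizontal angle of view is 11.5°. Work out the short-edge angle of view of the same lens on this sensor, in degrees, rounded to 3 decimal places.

From the horizontal AOV: f = 53.7 / (2·tan(5.75°)) = 53.7 / 0.20139 ≈ 266.6476 mm.
Short-edge AOV = 2·arctan(40.2 / (2 × 266.6476)) = 2·arctan(0.07538) ≈ 8.6217°.

8.622°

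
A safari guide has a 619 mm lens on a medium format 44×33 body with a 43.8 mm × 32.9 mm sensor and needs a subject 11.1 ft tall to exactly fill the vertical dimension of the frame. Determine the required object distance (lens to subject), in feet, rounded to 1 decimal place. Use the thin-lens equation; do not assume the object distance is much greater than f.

W: 11.1 ft × 304.8 mm/ft = 3383.28 mm.
Magnification m = h/W = dᵢ/dₒ; combined with 1/f = 1/dₒ + 1/dᵢ this gives dₒ = f·(1 + W/h).
dₒ = 619 mm × (1 + 3383.28/32.9) = 619 × 103.8353 ≈ 64274.023 mm = 64274.023/304.8 ft = 210.873 ft.

210.9 ft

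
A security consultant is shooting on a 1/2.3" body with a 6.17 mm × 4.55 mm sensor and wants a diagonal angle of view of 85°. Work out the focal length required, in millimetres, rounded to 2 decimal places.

4.18 mm

Sensor diagonal = √(6.17² + 4.55²) = √58.7714 ≈ 7.6663 mm.
From α = 2·arctan(d/2f) we get f = d / (2·tan(α/2)).
With d = 7.6663 mm and α/2 = 42.5°, tan(α/2) ≈ 0.91633, so f ≈ 7.6663 / 1.83266 ≈ 4.1831 mm.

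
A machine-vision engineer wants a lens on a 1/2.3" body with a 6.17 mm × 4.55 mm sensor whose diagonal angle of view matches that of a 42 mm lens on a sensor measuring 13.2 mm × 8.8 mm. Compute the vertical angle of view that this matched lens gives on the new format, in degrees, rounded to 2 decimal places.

12.79°

Sensor diagonal = √(13.2² + 8.8²) = √251.6800 ≈ 15.8644 mm.
Sensor diagonal = √(6.17² + 4.55²) = √58.7714 ≈ 7.6663 mm.
Equal diagonal AOV ⇒ f₂ = f₁ · 7.6663/15.8644 = 42 × 0.48324 ≈ 20.2959 mm.
Vertical AOV on the new format = 2·arctan(4.55 / (2 × 20.2959)) = 2·arctan(0.11209) ≈ 12.7914°.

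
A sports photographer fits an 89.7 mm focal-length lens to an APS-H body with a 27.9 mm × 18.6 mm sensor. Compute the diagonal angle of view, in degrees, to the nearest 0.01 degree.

Sensor diagonal = √(27.9² + 18.6²) = √1124.3700 ≈ 33.5316 mm.
Angle of view α = 2·arctan(d/2f) with d = 33.5316 mm and f = 89.7 mm.
d/2f = 0.18691; arctan(0.18691) ≈ 10.5870°, so α ≈ 21.1740°.

21.17°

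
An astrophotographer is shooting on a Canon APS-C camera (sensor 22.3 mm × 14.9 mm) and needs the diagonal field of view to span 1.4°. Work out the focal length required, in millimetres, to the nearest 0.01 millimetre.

1097.56 mm

Sensor diagonal = √(22.3² + 14.9²) = √719.3000 ≈ 26.8198 mm.
From α = 2·arctan(d/2f) we get f = d / (2·tan(α/2)).
With d = 26.8198 mm and α/2 = 0.7°, tan(α/2) ≈ 0.01222, so f ≈ 26.8198 / 0.02444 ≈ 1097.5594 mm.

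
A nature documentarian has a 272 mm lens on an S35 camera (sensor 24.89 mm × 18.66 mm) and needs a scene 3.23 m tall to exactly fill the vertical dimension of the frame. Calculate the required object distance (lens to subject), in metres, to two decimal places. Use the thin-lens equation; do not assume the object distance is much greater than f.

47.35 m

W: 3.23 m = 3230 mm.
Magnification m = h/W = dᵢ/dₒ; combined with 1/f = 1/dₒ + 1/dᵢ this gives dₒ = f·(1 + W/h).
dₒ = 272 mm × (1 + 3230/18.66) = 272 × 174.0975 ≈ 47354.529 mm = 47.3545 m.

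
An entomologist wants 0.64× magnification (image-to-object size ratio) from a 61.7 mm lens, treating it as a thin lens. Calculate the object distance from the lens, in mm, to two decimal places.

158.11 mm

With m = dᵢ/dₒ and 1/f = 1/dₒ + 1/dᵢ, substituting dᵢ = m·dₒ gives 1/f = (1 + 1/m)/dₒ, hence dₒ = f·(1 + 1/m).
dₒ = 61.7 × (1 + 1/0.64) = 61.7 × 2.56250 ≈ 158.106 mm.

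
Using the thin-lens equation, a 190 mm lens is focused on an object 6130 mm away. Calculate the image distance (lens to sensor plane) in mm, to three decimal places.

1/dᵢ = 1/f − 1/dₒ = 1/190 − 1/6130 = 0.0051000 mm⁻¹.
dᵢ = 1/0.0051000 ≈ 196.0774 mm.

196.077 mm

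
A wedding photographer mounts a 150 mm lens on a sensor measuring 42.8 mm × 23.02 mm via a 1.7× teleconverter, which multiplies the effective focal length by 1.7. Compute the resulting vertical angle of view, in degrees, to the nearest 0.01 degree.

5.17°

Effective focal length f = 150 × 1.7 = 255 mm.
α = 2·arctan(23.02 / (2 × 255)) = 2·arctan(0.04514) ≈ 5.1688°.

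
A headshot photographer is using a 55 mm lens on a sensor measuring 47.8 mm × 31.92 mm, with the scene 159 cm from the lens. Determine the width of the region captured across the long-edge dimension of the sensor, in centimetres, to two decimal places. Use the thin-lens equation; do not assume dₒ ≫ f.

dₒ: 159 cm = 1590 mm.
Similar triangles through the lens centre give W/dₒ = w/dᵢ; with 1/f = 1/dₒ + 1/dᵢ this gives W = w·(dₒ − f)/f.
W = 47.8 mm × (1590 − 55) / 55 = 47.8 × 27.9091 ≈ 1334.055 mm = 133.405 cm.

133.41 cm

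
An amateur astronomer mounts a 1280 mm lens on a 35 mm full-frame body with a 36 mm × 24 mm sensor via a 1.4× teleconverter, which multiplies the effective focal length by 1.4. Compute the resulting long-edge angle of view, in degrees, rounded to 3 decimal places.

Effective focal length f = 1280 × 1.4 = 1792 mm.
α = 2·arctan(36 / (2 × 1792)) = 2·arctan(0.01004) ≈ 1.1510°.

1.151°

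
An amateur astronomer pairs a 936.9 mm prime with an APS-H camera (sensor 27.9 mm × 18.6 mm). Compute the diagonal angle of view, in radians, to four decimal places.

0.0358 rad

Sensor diagonal = √(27.9² + 18.6²) = √1124.3700 ≈ 33.5316 mm.
Angle of view α = 2·arctan(d/2f) with d = 33.5316 mm and f = 936.9 mm.
d/2f = 0.01789; arctan(0.01789) ≈ 0.0179 rad, so α ≈ 0.0358 rad.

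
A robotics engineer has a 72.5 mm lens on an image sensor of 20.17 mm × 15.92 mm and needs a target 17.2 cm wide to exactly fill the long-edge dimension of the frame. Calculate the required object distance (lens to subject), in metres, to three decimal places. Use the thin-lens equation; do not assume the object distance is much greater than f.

W: 17.2 cm = 172 mm.
Magnification m = w/W = dᵢ/dₒ; combined with 1/f = 1/dₒ + 1/dᵢ this gives dₒ = f·(1 + W/w).
dₒ = 72.5 mm × (1 + 172/20.17) = 72.5 × 9.5275 ≈ 690.745 mm = 0.690745 m.

0.691 m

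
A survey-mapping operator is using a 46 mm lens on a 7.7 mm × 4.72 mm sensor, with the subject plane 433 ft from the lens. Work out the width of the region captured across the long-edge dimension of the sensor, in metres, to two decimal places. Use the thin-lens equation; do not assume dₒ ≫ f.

22.08 m

dₒ: 433 ft × 304.8 mm/ft = 131978.40 mm.
Similar triangles through the lens centre give W/dₒ = w/dᵢ; with 1/f = 1/dₒ + 1/dᵢ this gives W = w·(dₒ − f)/f.
W = 7.7 mm × (131978 − 46) / 46 = 7.7 × 2868.0956 ≈ 22084.336 mm = 22.0843 m.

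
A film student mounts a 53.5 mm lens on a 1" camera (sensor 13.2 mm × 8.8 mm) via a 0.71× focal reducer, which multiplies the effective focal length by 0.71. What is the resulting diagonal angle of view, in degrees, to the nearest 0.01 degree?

23.59°

Effective focal length f = 53.5 × 0.71 = 37.985 mm.
Sensor diagonal = √(13.2² + 8.8²) = √251.6800 ≈ 15.8644 mm.
α = 2·arctan(15.864 / (2 × 37.985)) = 2·arctan(0.20882) ≈ 23.5906°.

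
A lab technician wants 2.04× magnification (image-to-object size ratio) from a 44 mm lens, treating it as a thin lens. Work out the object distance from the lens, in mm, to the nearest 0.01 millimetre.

With m = dᵢ/dₒ and 1/f = 1/dₒ + 1/dᵢ, substituting dᵢ = m·dₒ gives 1/f = (1 + 1/m)/dₒ, hence dₒ = f·(1 + 1/m).
dₒ = 44 × (1 + 1/2.04) = 44 × 1.49020 ≈ 65.569 mm.

65.57 mm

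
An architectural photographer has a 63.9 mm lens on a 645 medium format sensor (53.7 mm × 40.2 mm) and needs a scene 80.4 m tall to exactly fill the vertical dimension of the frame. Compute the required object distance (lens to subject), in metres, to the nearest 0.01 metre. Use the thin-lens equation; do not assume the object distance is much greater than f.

127.86 m

W: 80.4 m = 80400 mm.
Magnification m = h/W = dᵢ/dₒ; combined with 1/f = 1/dₒ + 1/dᵢ this gives dₒ = f·(1 + W/h).
dₒ = 63.9 mm × (1 + 80400/40.2) = 63.9 × 2001.0000 ≈ 127863.900 mm = 127.864 m.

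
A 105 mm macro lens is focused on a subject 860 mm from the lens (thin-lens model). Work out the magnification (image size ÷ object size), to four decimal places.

Thin lens: 1/f = 1/dₒ + 1/dᵢ → 1/dᵢ = 1/105 − 1/860 = 0.0083610 mm⁻¹, so dᵢ ≈ 119.6026 mm.
Magnification m = dᵢ/dₒ = 119.6026/860 ≈ 0.13907.

0.1391×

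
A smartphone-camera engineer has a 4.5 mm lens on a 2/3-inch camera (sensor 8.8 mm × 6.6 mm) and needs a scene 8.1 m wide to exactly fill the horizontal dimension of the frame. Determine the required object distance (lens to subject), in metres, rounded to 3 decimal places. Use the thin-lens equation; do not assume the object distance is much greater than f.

W: 8.1 m = 8100 mm.
Magnification m = w/W = dᵢ/dₒ; combined with 1/f = 1/dₒ + 1/dᵢ this gives dₒ = f·(1 + W/w).
dₒ = 4.5 mm × (1 + 8100/8.8) = 4.5 × 921.4545 ≈ 4146.545 mm = 4.14655 m.

4.147 m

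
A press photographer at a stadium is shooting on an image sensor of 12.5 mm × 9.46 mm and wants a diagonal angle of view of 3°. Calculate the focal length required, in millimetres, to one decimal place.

299.3 mm

Sensor diagonal = √(12.5² + 9.46²) = √245.7416 ≈ 15.6761 mm.
From α = 2·arctan(d/2f) we get f = d / (2·tan(α/2)).
With d = 15.6761 mm and α/2 = 1.5°, tan(α/2) ≈ 0.02619, so f ≈ 15.6761 / 0.05237 ≈ 299.3240 mm.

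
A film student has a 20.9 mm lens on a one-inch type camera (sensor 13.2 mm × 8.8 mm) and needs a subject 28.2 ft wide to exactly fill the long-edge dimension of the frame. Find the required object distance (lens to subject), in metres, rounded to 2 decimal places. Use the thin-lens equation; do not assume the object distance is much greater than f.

13.63 m

W: 28.2 ft × 304.8 mm/ft = 8595.36 mm.
Magnification m = w/W = dᵢ/dₒ; combined with 1/f = 1/dₒ + 1/dᵢ this gives dₒ = f·(1 + W/w).
dₒ = 20.9 mm × (1 + 8595.36/13.2) = 20.9 × 652.1636 ≈ 13630.220 mm = 13.6302 m.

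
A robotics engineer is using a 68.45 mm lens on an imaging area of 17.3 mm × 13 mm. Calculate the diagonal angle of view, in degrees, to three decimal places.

Sensor diagonal = √(17.3² + 13²) = √468.2900 ≈ 21.6400 mm.
Angle of view α = 2·arctan(d/2f) with d = 21.6400 mm and f = 68.45 mm.
d/2f = 0.15807; arctan(0.15807) ≈ 8.9825°, so α ≈ 17.9650°.

17.965°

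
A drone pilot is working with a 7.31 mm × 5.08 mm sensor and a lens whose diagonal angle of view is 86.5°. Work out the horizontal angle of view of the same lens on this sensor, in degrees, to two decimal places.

Sensor diagonal = √(7.31² + 5.08²) = √79.2425 ≈ 8.9018 mm.
From the diagonal AOV: f = 8.9018 / (2·tan(43.25°)) = 8.9018 / 1.88141 ≈ 4.7315 mm.
Horizontal AOV = 2·arctan(7.31 / (2 × 4.7315)) = 2·arctan(0.77249) ≈ 75.3714°.

75.37°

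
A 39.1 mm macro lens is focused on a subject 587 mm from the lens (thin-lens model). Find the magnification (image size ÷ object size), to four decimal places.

Thin lens: 1/f = 1/dₒ + 1/dᵢ → 1/dᵢ = 1/39.1 − 1/587 = 0.0238719 mm⁻¹, so dᵢ ≈ 41.8903 mm.
Magnification m = dᵢ/dₒ = 41.8903/587 ≈ 0.07136.

0.0714×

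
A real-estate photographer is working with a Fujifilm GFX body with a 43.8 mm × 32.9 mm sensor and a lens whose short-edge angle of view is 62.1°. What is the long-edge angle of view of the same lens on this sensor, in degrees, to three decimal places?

From the short-edge AOV: f = 32.9 / (2·tan(31.05°)) = 32.9 / 1.20410 ≈ 27.3234 mm.
Long-edge AOV = 2·arctan(43.8 / (2 × 27.3234)) = 2·arctan(0.80151) ≈ 77.4252°.

77.425°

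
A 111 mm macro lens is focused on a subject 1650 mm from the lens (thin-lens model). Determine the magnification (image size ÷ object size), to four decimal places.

Thin lens: 1/f = 1/dₒ + 1/dᵢ → 1/dᵢ = 1/111 − 1/1650 = 0.0084029 mm⁻¹, so dᵢ ≈ 119.0058 mm.
Magnification m = dᵢ/dₒ = 119.0058/1650 ≈ 0.07212.

0.0721×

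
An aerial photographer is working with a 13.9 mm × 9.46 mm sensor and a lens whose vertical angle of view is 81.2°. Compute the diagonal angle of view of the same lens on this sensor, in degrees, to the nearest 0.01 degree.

From the vertical AOV: f = 9.46 / (2·tan(40.6°)) = 9.46 / 1.71421 ≈ 5.5186 mm.
Sensor diagonal = √(13.9² + 9.46²) = √282.7016 ≈ 16.8137 mm.
Diagonal AOV = 2·arctan(16.8137 / (2 × 5.5186)) = 2·arctan(1.52337) ≈ 113.4352°.

113.44°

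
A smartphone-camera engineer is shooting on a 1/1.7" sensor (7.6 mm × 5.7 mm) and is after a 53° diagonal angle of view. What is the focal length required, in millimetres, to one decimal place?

9.5 mm

Sensor diagonal = √(7.6² + 5.7²) = √90.2500 ≈ 9.5000 mm.
From α = 2·arctan(d/2f) we get f = d / (2·tan(α/2)).
With d = 9.5000 mm and α/2 = 26.5°, tan(α/2) ≈ 0.49858, so f ≈ 9.5000 / 0.99716 ≈ 9.5270 mm.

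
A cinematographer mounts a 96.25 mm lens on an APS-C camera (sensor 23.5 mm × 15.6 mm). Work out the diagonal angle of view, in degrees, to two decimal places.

Sensor diagonal = √(23.5² + 15.6²) = √795.6100 ≈ 28.2066 mm.
Angle of view α = 2·arctan(d/2f) with d = 28.2066 mm and f = 96.25 mm.
d/2f = 0.14653; arctan(0.14653) ≈ 8.3361°, so α ≈ 16.6722°.

16.67°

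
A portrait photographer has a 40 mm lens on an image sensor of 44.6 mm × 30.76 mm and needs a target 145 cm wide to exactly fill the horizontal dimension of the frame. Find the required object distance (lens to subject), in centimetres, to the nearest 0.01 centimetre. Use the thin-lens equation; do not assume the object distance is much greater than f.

134.04 cm

W: 145 cm = 1450 mm.
Magnification m = w/W = dᵢ/dₒ; combined with 1/f = 1/dₒ + 1/dᵢ this gives dₒ = f·(1 + W/w).
dₒ = 40 mm × (1 + 1450/44.6) = 40 × 33.5112 ≈ 1340.448 mm = 134.045 cm.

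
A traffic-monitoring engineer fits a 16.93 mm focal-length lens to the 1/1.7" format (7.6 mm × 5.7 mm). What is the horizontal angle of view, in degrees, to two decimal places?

Angle of view α = 2·arctan(w/2f) with w = 7.6 mm and f = 16.93 mm.
w/2f = 0.22445; arctan(0.22445) ≈ 12.6506°, so α ≈ 25.3012°.

25.30°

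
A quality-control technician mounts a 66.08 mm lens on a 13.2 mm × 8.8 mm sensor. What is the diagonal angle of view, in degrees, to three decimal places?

Sensor diagonal = √(13.2² + 8.8²) = √251.6800 ≈ 15.8644 mm.
Angle of view α = 2·arctan(d/2f) with d = 15.8644 mm and f = 66.08 mm.
d/2f = 0.12004; arctan(0.12004) ≈ 6.8450°, so α ≈ 13.6900°.

13.690°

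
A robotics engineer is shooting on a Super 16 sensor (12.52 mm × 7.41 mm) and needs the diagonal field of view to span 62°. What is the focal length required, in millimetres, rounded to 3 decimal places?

12.106 mm

Sensor diagonal = √(12.52² + 7.41²) = √211.6585 ≈ 14.5485 mm.
From α = 2·arctan(d/2f) we get f = d / (2·tan(α/2)).
With d = 14.5485 mm and α/2 = 31°, tan(α/2) ≈ 0.60086, so f ≈ 14.5485 / 1.20172 ≈ 12.1064 mm.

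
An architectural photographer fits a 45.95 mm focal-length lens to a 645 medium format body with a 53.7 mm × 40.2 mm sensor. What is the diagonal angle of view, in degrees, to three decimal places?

72.253°

Sensor diagonal = √(53.7² + 40.2²) = √4499.7300 ≈ 67.0800 mm.
Angle of view α = 2·arctan(d/2f) with d = 67.0800 mm and f = 45.95 mm.
d/2f = 0.72992; arctan(0.72992) ≈ 36.1266°, so α ≈ 72.2532°.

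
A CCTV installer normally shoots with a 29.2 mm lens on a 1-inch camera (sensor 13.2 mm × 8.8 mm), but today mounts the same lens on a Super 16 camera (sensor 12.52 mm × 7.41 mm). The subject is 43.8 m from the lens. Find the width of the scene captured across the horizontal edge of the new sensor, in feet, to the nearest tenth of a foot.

61.6 ft

The focal length stays 29.2 mm; the relevant sensor dimension is now w = 12.52 mm. Object distance dₒ = 43.8 m = 43800 mm.
Thin-lens field width W = w·(dₒ − f)/f = 12.52 × (43800 − 29.2)/29.2 ≈ 18767.480 mm = 18767.480/304.8 ft = 61.5731 ft.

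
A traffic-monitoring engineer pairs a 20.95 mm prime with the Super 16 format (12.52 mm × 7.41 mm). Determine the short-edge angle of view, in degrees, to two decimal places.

Angle of view α = 2·arctan(h/2f) with h = 7.41 mm and f = 20.95 mm.
h/2f = 0.17685; arctan(0.17685) ≈ 10.0290°, so α ≈ 20.0581°.

20.06°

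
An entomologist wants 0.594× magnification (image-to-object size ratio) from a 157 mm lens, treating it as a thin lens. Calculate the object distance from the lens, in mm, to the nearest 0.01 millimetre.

With m = dᵢ/dₒ and 1/f = 1/dₒ + 1/dᵢ, substituting dᵢ = m·dₒ gives 1/f = (1 + 1/m)/dₒ, hence dₒ = f·(1 + 1/m).
dₒ = 157 × (1 + 1/0.594) = 157 × 2.68350 ≈ 421.310 mm.

421.31 mm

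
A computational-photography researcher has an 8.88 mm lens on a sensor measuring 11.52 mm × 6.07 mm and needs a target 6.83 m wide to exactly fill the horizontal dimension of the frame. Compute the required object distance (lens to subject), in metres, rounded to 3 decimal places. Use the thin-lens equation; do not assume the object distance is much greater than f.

W: 6.83 m = 6830 mm.
Magnification m = w/W = dᵢ/dₒ; combined with 1/f = 1/dₒ + 1/dᵢ this gives dₒ = f·(1 + W/w).
dₒ = 8.88 mm × (1 + 6830/11.52) = 8.88 × 593.8819 ≈ 5273.672 mm = 5.27367 m.

5.274 m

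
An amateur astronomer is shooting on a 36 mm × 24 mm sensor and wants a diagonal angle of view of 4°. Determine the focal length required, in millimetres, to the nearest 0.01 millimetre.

Sensor diagonal = √(36² + 24²) = √1872.0000 ≈ 43.2666 mm.
From α = 2·arctan(d/2f) we get f = d / (2·tan(α/2)).
With d = 43.2666 mm and α/2 = 2°, tan(α/2) ≈ 0.03492, so f ≈ 43.2666 / 0.06984 ≈ 619.4969 mm.

619.50 mm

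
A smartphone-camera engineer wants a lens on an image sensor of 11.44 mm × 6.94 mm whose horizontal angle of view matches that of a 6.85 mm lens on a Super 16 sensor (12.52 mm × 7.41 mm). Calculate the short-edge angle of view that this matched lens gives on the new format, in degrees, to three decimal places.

58.007°

Equal horizontal AOV ⇒ f₂ = f₁ · 11.44/12.52 = 6.85 × 0.91374 ≈ 6.2591 mm.
Short-edge AOV on the new format = 2·arctan(6.94 / (2 × 6.2591)) = 2·arctan(0.55439) ≈ 58.0073°.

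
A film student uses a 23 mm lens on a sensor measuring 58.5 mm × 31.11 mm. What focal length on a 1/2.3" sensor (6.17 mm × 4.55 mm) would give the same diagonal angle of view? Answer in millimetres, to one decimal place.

2.7 mm

Sensor diagonal = √(58.5² + 31.11²) = √4390.0821 ≈ 66.2577 mm.
Sensor diagonal = √(6.17² + 4.55²) = √58.7714 ≈ 7.6663 mm.
Equal angle of view means equal diagonal/f ratio, so f₂ = f₁ · (diagonal₂/diagonal₁) = 23 × 7.6663/66.2577.
f₂ = 23 × 0.11570 ≈ 2.661 mm.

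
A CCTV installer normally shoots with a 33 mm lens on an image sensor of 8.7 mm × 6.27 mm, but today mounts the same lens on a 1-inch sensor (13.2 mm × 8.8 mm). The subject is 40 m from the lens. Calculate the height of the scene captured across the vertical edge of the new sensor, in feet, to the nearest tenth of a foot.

The focal length stays 33 mm; the relevant sensor dimension is now h = 8.8 mm. Object distance dₒ = 40 m = 40000 mm.
Thin-lens field height W = h·(dₒ − f)/f = 8.8 × (40000 − 33)/33 ≈ 10657.867 mm = 10657.867/304.8 ft = 34.9668 ft.

35.0 ft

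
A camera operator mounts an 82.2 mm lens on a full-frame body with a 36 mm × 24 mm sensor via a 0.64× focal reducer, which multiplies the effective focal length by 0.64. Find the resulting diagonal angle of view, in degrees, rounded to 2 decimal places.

Effective focal length f = 82.2 × 0.64 = 52.608 mm.
Sensor diagonal = √(36² + 24²) = √1872.0000 ≈ 43.2666 mm.
α = 2·arctan(43.267 / (2 × 52.608)) = 2·arctan(0.41122) ≈ 44.7066°.

44.71°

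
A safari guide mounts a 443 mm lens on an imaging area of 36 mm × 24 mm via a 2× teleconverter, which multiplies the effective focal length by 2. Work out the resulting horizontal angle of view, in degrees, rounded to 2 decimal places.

2.33°

Effective focal length f = 443 × 2 = 886 mm.
α = 2·arctan(36 / (2 × 886)) = 2·arctan(0.02032) ≈ 2.3277°.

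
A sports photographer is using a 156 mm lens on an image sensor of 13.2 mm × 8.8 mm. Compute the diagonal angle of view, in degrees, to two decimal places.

Sensor diagonal = √(13.2² + 8.8²) = √251.6800 ≈ 15.8644 mm.
Angle of view α = 2·arctan(d/2f) with d = 15.8644 mm and f = 156 mm.
d/2f = 0.05085; arctan(0.05085) ≈ 2.9108°, so α ≈ 5.8217°.

5.82°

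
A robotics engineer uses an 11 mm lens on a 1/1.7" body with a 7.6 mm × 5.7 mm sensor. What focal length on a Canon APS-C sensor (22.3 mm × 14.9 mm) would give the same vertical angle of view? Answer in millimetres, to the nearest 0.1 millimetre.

Equal angle of view means equal height/f ratio, so f₂ = f₁ · (height₂/height₁) = 11 × 14.9/5.7.
f₂ = 11 × 2.61404 ≈ 28.754 mm.

28.8 mm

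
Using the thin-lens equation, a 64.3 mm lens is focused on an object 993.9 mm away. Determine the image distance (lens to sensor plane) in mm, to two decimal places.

1/dᵢ = 1/f − 1/dₒ = 1/64.3 − 1/993.9 = 0.0145460 mm⁻¹.
dᵢ = 1/0.0145460 ≈ 68.7476 mm.

68.75 mm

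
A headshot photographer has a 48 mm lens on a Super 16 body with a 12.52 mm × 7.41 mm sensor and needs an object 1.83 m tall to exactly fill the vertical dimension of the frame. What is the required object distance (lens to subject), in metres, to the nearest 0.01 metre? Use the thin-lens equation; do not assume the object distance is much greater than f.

W: 1.83 m = 1830 mm.
Magnification m = h/W = dᵢ/dₒ; combined with 1/f = 1/dₒ + 1/dᵢ this gives dₒ = f·(1 + W/h).
dₒ = 48 mm × (1 + 1830/7.41) = 48 × 247.9636 ≈ 11902.251 mm = 11.9023 m.

11.90 m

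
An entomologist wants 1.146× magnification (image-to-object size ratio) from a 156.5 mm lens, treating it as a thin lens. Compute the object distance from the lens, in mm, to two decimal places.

With m = dᵢ/dₒ and 1/f = 1/dₒ + 1/dᵢ, substituting dᵢ = m·dₒ gives 1/f = (1 + 1/m)/dₒ, hence dₒ = f·(1 + 1/m).
dₒ = 156.5 × (1 + 1/1.146) = 156.5 × 1.87260 ≈ 293.062 mm.

293.06 mm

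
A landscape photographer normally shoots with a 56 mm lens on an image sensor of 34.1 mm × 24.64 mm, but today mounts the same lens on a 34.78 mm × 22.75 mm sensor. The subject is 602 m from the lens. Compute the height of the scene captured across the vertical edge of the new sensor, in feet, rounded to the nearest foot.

802 ft

The focal length stays 56 mm; the relevant sensor dimension is now h = 22.75 mm. Object distance dₒ = 602 m = 602000 mm.
Thin-lens field height W = h·(dₒ − f)/f = 22.75 × (602000 − 56)/56 ≈ 244539.750 mm = 244539.750/304.8 ft = 802.296 ft.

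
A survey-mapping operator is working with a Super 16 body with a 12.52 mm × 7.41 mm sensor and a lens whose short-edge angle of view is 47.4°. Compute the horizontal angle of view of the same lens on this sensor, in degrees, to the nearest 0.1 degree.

From the short-edge AOV: f = 7.41 / (2·tan(23.7°)) = 7.41 / 0.87794 ≈ 8.4402 mm.
Horizontal AOV = 2·arctan(12.52 / (2 × 8.4402)) = 2·arctan(0.74169) ≈ 73.1276°.

73.1°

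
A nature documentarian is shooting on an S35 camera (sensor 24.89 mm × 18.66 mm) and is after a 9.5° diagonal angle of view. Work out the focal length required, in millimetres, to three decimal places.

187.187 mm

Sensor diagonal = √(24.89² + 18.66²) = √967.7077 ≈ 31.1080 mm.
From α = 2·arctan(d/2f) we get f = d / (2·tan(α/2)).
With d = 31.1080 mm and α/2 = 4.75°, tan(α/2) ≈ 0.08309, so f ≈ 31.1080 / 0.16619 ≈ 187.1865 mm.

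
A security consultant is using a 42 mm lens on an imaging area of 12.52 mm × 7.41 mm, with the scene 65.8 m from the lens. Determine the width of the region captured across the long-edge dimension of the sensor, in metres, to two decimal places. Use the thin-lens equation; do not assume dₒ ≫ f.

19.60 m

dₒ: 65.8 m = 65800 mm.
Similar triangles through the lens centre give W/dₒ = w/dᵢ; with 1/f = 1/dₒ + 1/dᵢ this gives W = w·(dₒ − f)/f.
W = 12.52 mm × (65800 − 42) / 42 = 12.52 × 1565.6667 ≈ 19602.147 mm = 19.6021 m.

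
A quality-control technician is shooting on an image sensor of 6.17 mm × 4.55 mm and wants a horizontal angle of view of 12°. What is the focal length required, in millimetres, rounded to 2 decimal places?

From α = 2·arctan(w/2f) we get f = w / (2·tan(α/2)).
With w = 6.17 mm and α/2 = 6°, tan(α/2) ≈ 0.10510, so f ≈ 6.17 / 0.21021 ≈ 29.3518 mm.

29.35 mm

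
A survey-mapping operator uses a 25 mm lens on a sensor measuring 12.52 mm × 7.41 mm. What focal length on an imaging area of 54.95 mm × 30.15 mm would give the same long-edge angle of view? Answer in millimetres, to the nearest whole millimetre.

Equal angle of view means equal width/f ratio, so f₂ = f₁ · (width₂/width₁) = 25 × 54.95/12.52.
f₂ = 25 × 4.38898 ≈ 109.724 mm.

110 mm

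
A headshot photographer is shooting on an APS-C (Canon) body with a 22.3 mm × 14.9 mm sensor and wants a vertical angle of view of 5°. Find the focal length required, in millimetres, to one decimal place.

170.6 mm

From α = 2·arctan(h/2f) we get f = h / (2·tan(α/2)).
With h = 14.9 mm and α/2 = 2.5°, tan(α/2) ≈ 0.04366, so f ≈ 14.9 / 0.08732 ≈ 170.6331 mm.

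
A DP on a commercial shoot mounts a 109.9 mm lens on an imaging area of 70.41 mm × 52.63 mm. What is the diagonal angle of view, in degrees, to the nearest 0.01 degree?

43.60°

Sensor diagonal = √(70.41² + 52.63²) = √7727.4850 ≈ 87.9061 mm.
Angle of view α = 2·arctan(d/2f) with d = 87.9061 mm and f = 109.9 mm.
d/2f = 0.39994; arctan(0.39994) ≈ 21.7983°, so α ≈ 43.5966°.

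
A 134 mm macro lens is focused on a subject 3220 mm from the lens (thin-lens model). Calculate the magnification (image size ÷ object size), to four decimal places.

Thin lens: 1/f = 1/dₒ + 1/dᵢ → 1/dᵢ = 1/134 − 1/3220 = 0.0071521 mm⁻¹, so dᵢ ≈ 139.8185 mm.
Magnification m = dᵢ/dₒ = 139.8185/3220 ≈ 0.04342.

0.0434×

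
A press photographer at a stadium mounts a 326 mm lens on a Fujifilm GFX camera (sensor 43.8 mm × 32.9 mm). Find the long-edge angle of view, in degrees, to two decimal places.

7.69°

Angle of view α = 2·arctan(w/2f) with w = 43.8 mm and f = 326 mm.
w/2f = 0.06718; arctan(0.06718) ≈ 3.8432°, so α ≈ 7.6865°.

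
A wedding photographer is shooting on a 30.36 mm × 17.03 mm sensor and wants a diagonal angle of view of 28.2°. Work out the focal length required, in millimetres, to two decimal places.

Sensor diagonal = √(30.36² + 17.03²) = √1211.7505 ≈ 34.8102 mm.
From α = 2·arctan(d/2f) we get f = d / (2·tan(α/2)).
With d = 34.8102 mm and α/2 = 14.1°, tan(α/2) ≈ 0.25118, so f ≈ 34.8102 / 0.50237 ≈ 69.2926 mm.

69.29 mm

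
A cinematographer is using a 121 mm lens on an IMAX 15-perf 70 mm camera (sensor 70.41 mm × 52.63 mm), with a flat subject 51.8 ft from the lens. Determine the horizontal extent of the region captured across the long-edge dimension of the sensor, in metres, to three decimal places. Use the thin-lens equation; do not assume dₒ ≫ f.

dₒ: 51.8 ft × 304.8 mm/ft = 15788.64 mm.
Similar triangles through the lens centre give W/dₒ = w/dᵢ; with 1/f = 1/dₒ + 1/dᵢ this gives W = w·(dₒ − f)/f.
W = 70.41 mm × (15788.6 − 121) / 121 = 70.41 × 129.4846 ≈ 9117.012 mm = 9.11701 m.

9.117 m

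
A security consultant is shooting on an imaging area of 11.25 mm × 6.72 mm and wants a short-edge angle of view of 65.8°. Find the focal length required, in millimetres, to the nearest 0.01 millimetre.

From α = 2·arctan(h/2f) we get f = h / (2·tan(α/2)).
With h = 6.72 mm and α/2 = 32.9°, tan(α/2) ≈ 0.64693, so f ≈ 6.72 / 1.29386 ≈ 5.1938 mm.

5.19 mm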